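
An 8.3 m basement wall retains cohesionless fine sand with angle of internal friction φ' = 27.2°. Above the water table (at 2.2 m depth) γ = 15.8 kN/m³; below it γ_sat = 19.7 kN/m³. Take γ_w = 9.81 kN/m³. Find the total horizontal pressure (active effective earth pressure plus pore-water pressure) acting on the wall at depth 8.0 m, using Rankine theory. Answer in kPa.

91.2 kPa

K_a = (1 − sin φ)/(1 + sin φ) = 0.3726.
γ' = 19.7 − 9.81 = 9.890 kN/m³.
Effective vertical stress at 8.0 m: σ'_v = 15.8×2.2 + 9.890×5.80 = 92.12 kPa.
σ'_h = K_a σ'_v = 0.3726 × 92.12 = 34.32 kPa; u = γ_w × 5.80 = 56.90 kPa.
Total σ_h = 34.32 + 56.90 = 91.22 kPa.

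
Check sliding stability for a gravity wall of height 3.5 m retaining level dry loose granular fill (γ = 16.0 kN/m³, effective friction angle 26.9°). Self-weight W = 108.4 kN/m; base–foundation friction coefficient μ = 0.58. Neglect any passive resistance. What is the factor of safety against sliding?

1.70

K_a = tan²(45° − 26.9°/2) = 0.3770.
P_a = ½K_aγH² = 0.5×0.3770×16.0×3.5² = 36.95 kN/m, acting at H/3 = 1.167 m above the base.
FS_sliding = μW / P_a = 0.58×108.4 / 36.95 = 1.702.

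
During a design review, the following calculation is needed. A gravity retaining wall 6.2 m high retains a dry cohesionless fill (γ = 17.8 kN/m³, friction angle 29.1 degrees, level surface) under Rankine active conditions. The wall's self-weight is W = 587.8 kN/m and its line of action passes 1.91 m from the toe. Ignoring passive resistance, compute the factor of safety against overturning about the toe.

K_a = tan²(45° − 29.1°/2) = 0.3456.
P_a = ½K_aγH² = 0.5×0.3456×17.8×6.2² = 118.2 kN/m, acting at H/3 = 2.067 m above the base.
Overturning moment M_o = P_a × H/3 = 118.2 × 2.067 = 244.3.
Resisting moment M_r = W × 1.91 = 587.8 × 1.91 = 1123.
FS_overturning = M_r/M_o = 1123/244.3 = 4.595.

4.59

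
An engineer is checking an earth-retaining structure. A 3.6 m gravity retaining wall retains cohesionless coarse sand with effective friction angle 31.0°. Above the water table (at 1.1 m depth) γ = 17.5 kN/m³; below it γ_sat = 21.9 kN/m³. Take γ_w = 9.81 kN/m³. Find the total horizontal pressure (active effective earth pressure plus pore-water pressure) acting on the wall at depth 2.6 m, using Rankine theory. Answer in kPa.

K_a = (1 − sin φ)/(1 + sin φ) = 0.3201.
γ' = 21.9 − 9.81 = 12.09 kN/m³.
Effective vertical stress at 2.6 m: σ'_v = 17.5×1.1 + 12.09×1.50 = 37.38 kPa.
σ'_h = K_a σ'_v = 0.3201 × 37.38 = 11.97 kPa; u = γ_w × 1.50 = 14.71 kPa.
Total σ_h = 11.97 + 14.71 = 26.68 kPa.

26.7 kPa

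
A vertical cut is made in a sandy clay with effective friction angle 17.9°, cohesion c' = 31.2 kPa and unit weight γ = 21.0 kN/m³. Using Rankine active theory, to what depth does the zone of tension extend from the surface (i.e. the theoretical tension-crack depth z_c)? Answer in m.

4.08 m

K_a = tan²(45° − 17.9°/2) = 0.5298; √K_a = 0.7279.
The active pressure is zero where K_a γ z = 2c√K_a, so z_c = 2c/(γ√K_a) = 2×31.2/(21.0×0.7279) = 4.082 m.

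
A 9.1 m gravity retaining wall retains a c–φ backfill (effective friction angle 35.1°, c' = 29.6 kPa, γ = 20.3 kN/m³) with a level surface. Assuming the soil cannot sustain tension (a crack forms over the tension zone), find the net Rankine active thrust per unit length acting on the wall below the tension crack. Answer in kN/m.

33.3 kN/m

K_a = 0.2698; √K_a = 0.5195.
Tension-crack depth z_c = 2c/(γ√K_a) = 2×29.6/(20.3×0.5195) = 5.614 m.
σ_a at base = K_a γ H − 2c√K_a = 0.2698×20.3×9.1 − 2×29.6×0.5195 = 19.10 kPa.
P_a = ½ × 19.10 × (H − z_c) = 0.5×19.10×3.486 = 33.28 kN/m.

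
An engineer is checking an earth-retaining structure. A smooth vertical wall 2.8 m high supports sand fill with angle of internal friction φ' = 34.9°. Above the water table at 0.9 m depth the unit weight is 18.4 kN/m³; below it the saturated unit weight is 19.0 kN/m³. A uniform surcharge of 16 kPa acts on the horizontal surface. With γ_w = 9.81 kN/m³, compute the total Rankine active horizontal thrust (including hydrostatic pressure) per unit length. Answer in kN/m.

K_a = tan²(45° − φ/2) = 0.2721.
γ' = 19.0 − 9.81 = 9.190 kN/m³. h₂ = H − d_w = 1.9 m.
σ'_h: at surface K_a·q = 4.354; at WT K_a(q+γd_w) = 8.861; at base K_a(q+γd_w+γ'h₂) = 13.61 kPa.
P₁ = ½(4.354+8.861)×0.9 = 5.947; P₂ = ½(8.861+13.61)×1.9 = 21.35; P_w = ½γ_w h₂² = 17.71.
Total = 5.947+21.35+17.71 = 45.00 kN/m.

45.0 kN/m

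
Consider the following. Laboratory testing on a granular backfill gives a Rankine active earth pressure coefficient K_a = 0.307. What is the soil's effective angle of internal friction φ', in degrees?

K_a = tan²(45° − φ/2) ⇒ 45° − φ/2 = arctan(√0.307) = 28.99°.
φ = 2(45° − 28.99°) = 32.02°.

32.0°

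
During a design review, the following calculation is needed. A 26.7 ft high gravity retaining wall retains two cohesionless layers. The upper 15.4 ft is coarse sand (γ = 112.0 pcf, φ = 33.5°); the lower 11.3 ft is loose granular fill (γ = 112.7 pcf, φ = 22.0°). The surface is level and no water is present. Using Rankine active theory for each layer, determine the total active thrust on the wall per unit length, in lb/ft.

K_a1 = tan²(45°−33.5°/2) = 0.2887; K_a2 = tan²(45°−22.0°/2) = 0.4550.
Layer 1: σ at base = K_a1 γ₁ h₁ = 498.0 psf; P₁ = ½×498.0×15.4 = 3834.
Layer 2: σ_v at top = γ₁h₁ = 1725; σ_h top = K_a2×1725 = 784.7; σ_h base = K_a2×(1725+112.7×11.3) = 1364.
P₂ = ½(784.7+1364)×11.3 = 12140. Total P_a = 3834+12140 = 15980 lb/ft.

16000 lb/ft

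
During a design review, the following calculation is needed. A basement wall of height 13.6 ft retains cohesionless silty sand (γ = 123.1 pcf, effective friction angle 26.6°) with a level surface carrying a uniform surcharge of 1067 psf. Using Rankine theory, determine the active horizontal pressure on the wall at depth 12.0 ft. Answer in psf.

K_a = (1 − sin φ)/(1 + sin φ) = 0.3814.
σ_v = γz + q = 123.1 × 12.0 + 1067 = 2544 psf.
σ_h = K_a σ_v = 0.3814 × 2544 = 970.5 psf.

970 psf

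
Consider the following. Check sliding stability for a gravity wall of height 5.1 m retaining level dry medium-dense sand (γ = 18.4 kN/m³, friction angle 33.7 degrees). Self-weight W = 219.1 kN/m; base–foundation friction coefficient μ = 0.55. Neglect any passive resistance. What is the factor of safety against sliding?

1.76

K_a = tan²(45° − 33.7°/2) = 0.2863.
P_a = ½K_aγH² = 0.5×0.2863×18.4×5.1² = 68.51 kN/m, acting at H/3 = 1.700 m above the base.
FS_sliding = μW / P_a = 0.55×219.1 / 68.51 = 1.759.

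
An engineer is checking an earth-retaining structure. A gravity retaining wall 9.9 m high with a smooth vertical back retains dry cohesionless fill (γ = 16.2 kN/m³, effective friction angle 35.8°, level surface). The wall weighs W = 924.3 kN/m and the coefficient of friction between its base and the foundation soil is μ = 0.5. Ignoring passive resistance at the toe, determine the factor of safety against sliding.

K_a = tan²(45° − 35.8°/2) = 0.2619.
P_a = ½K_aγH² = 0.5×0.2619×16.2×9.9² = 207.9 kN/m, acting at H/3 = 3.300 m above the base.
FS_sliding = μW / P_a = 0.5×924.3 / 207.9 = 2.223.

2.22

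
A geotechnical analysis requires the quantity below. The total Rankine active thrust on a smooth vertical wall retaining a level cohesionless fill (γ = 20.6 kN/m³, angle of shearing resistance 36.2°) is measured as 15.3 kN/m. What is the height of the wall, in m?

2.40 m

K_a = 0.2574. P_a = ½ K_a γ H² ⇒ H = √(2P_a/(K_a γ)).
H = √(2×15.3/(0.2574×20.6)) = 2.402 m.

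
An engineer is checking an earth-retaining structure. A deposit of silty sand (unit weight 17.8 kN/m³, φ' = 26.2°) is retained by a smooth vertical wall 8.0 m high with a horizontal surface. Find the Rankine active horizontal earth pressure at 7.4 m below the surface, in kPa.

K_a = (1 − sin φ)/(1 + sin φ) = 0.3874.
σ_h = K_a γ z = 0.3874 × 17.8 × 7.4 = 51.03 kPa.

51.0 kPa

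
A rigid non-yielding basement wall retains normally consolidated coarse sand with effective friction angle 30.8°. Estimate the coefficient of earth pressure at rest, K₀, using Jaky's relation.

K₀ = 1 − sin φ' = 1 − sin 30.8° = 0.4880.

0.488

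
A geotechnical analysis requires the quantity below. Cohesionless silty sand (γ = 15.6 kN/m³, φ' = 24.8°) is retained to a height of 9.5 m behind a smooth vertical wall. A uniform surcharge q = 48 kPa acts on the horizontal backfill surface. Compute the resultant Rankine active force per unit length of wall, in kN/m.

K_a = tan²(45° − φ/2) = 0.4090.
Soil triangle: ½ K_a γ H² = 0.5×0.4090×15.6×9.5² = 287.9 kN/m.
Surcharge rectangle: K_a q H = 0.4090×48×9.5 = 186.5 kN/m.
Total = 287.9 + 186.5 = 474.4 kN/m.

474 kN/m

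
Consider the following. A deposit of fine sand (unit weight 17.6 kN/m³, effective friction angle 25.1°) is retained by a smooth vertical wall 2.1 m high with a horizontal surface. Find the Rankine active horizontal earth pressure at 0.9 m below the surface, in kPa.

6.40 kPa

K_a = (1 − sin φ)/(1 + sin φ) = 0.4043.
σ_h = K_a γ z = 0.4043 × 17.6 × 0.9 = 6.404 kPa.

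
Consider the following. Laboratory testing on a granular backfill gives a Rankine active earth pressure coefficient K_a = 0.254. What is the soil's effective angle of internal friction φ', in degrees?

36.5°

K_a = tan²(45° − φ/2) ⇒ 45° − φ/2 = arctan(√0.254) = 26.75°.
φ = 2(45° − 26.75°) = 36.51°.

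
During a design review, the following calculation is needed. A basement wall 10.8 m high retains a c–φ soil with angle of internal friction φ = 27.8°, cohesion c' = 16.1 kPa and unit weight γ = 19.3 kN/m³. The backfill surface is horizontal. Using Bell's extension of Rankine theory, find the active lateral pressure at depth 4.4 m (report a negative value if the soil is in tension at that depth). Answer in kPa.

11.5 kPa

K_a = (1 − sin φ)/(1 + sin φ) = 0.3639.
σ_a = K_a γ z − 2c√K_a = 0.3639×19.3×4.4 − 2×16.1×0.6032 = 11.48 kPa.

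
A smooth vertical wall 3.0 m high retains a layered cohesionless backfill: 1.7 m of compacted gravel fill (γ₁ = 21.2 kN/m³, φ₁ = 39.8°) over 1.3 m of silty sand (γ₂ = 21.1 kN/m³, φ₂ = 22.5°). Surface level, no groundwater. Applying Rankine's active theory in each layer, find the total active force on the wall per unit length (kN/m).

K_a1 = tan²(45°−39.8°/2) = 0.2194; K_a2 = tan²(45°−22.5°/2) = 0.4465.
Layer 1: σ at base = K_a1 γ₁ h₁ = 7.908 kPa; P₁ = ½×7.908×1.7 = 6.722.
Layer 2: σ_v at top = γ₁h₁ = 36.04; σ_h top = K_a2×36.04 = 16.09; σ_h base = K_a2×(36.04+21.1×1.3) = 28.34.
P₂ = ½(16.09+28.34)×1.3 = 28.88. Total P_a = 6.722+28.88 = 35.60 kN/m.

35.6 kN/m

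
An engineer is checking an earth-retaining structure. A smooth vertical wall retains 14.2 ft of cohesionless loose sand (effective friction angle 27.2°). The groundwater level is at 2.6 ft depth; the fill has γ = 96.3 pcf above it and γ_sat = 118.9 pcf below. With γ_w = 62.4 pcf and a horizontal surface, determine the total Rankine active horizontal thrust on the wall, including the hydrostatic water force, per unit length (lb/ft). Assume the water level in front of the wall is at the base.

6820 lb/ft

K_a = tan²(45° − φ/2) = 0.3726.
γ' = 118.9 − 62.4 = 56.50 pcf. Depth below WT = 11.6 ft.
σ'_h at WT = K_a γ d_w = 93.29 psf; at base = 93.29 + K_a γ' × 11.6 = 337.5 psf.
P₁ (0–2.6 ft) = ½×93.29×2.6 = 121.3. P₂ (2.6–14.2 ft) = ½(93.29+337.5)×11.6 = 2498.
P_w = ½ γ_w h₂² = 0.5×62.4×11.6² = 4198. Total = 121.3+2498+4198 = 6818 lb/ft.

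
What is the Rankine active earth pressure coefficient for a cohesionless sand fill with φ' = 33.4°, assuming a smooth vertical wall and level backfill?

K_a = (1 − sin φ)/(1 + sin φ) = (1 − sin 33.4°)/(1 + sin 33.4°) = 0.2899.

0.290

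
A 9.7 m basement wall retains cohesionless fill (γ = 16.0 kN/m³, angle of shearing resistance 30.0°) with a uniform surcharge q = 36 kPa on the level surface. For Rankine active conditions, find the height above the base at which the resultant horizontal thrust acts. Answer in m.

3.75 m

K_a = 0.3333.
Triangular part P₁ = ½K_aγH² = 250.9 at H/3 = 3.233 m; rectangular part P₂ = K_a q H = 116.4 at H/2 = 4.850 m.
ȳ = (P₁·3.233 + P₂·4.850)/(P₁+P₂) = 3.746 m.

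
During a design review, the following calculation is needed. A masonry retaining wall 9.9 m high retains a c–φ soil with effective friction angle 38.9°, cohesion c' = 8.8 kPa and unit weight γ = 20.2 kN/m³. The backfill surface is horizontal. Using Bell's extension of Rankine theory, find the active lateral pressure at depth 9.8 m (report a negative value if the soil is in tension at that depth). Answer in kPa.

K_a = (1 − sin φ)/(1 + sin φ) = 0.2285.
σ_a = K_a γ z − 2c√K_a = 0.2285×20.2×9.8 − 2×8.8×0.4780 = 36.83 kPa.

36.8 kPa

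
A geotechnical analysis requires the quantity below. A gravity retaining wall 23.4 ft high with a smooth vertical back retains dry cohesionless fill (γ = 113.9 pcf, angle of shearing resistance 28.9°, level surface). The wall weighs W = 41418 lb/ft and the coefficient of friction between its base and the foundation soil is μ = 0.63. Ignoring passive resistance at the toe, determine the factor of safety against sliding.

K_a = tan²(45° − 28.9°/2) = 0.3484.
P_a = ½K_aγH² = 0.5×0.3484×113.9×23.4² = 10860 lb/ft, acting at H/3 = 7.800 ft above the base.
FS_sliding = μW / P_a = 0.63×41418 / 10860 = 2.402.

2.40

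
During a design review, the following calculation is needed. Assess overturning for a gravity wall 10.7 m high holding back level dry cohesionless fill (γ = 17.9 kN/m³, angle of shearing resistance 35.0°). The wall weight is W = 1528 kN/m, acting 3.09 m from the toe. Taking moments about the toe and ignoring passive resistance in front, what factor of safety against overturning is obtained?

4.77

K_a = tan²(45° − 35.0°/2) = 0.2710.
P_a = ½K_aγH² = 0.5×0.2710×17.9×10.7² = 277.7 kN/m, acting at H/3 = 3.567 m above the base.
Overturning moment M_o = P_a × H/3 = 277.7 × 3.567 = 990.4.
Resisting moment M_r = W × 3.09 = 1528 × 3.09 = 4722.
FS_overturning = M_r/M_o = 4722/990.4 = 4.767.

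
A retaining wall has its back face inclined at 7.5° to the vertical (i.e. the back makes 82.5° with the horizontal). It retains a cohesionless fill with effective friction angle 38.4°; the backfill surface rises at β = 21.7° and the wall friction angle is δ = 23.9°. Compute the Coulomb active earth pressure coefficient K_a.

0.363

K_a = sin²(α+φ) / [sin²α · sin(α−δ) · (1 + √{sin(φ+δ)sin(φ−β) / (sin(α−δ)sin(α+β))})²].
With α = 82.5°, φ = 38.4°, δ = 23.9°, β = 21.7°: K_a = 0.3632.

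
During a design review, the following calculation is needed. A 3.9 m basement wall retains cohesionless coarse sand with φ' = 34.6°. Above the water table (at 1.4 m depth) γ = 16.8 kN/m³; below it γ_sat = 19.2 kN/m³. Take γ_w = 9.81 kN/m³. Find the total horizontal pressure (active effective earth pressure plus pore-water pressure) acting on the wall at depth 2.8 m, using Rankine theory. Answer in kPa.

K_a = (1 − sin φ)/(1 + sin φ) = 0.2756.
γ' = 19.2 − 9.81 = 9.390 kN/m³.
Effective vertical stress at 2.8 m: σ'_v = 16.8×1.4 + 9.390×1.40 = 36.67 kPa.
σ'_h = K_a σ'_v = 0.2756 × 36.67 = 10.11 kPa; u = γ_w × 1.40 = 13.73 kPa.
Total σ_h = 10.11 + 13.73 = 23.84 kPa.

23.8 kPa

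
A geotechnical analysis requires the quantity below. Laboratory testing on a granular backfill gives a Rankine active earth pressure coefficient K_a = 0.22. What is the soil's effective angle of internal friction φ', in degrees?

K_a = tan²(45° − φ/2) ⇒ 45° − φ/2 = arctan(√0.22) = 25.13°.
φ = 2(45° − 25.13°) = 39.74°.

39.7°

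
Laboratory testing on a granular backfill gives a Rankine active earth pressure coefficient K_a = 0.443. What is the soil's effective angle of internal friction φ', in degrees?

K_a = tan²(45° − φ/2) ⇒ 45° − φ/2 = arctan(√0.443) = 33.65°.
φ = 2(45° − 33.65°) = 22.71°.

22.7°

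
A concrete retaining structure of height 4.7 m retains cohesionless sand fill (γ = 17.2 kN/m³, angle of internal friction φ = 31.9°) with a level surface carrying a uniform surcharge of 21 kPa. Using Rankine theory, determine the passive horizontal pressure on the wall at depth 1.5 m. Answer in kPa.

152 kPa

K_p = (1 + sin φ)/(1 − sin φ) = 3.241.
σ_v = γz + q = 17.2 × 1.5 + 21 = 46.80 kPa.
σ_h = K_p σ_v = 3.241 × 46.80 = 151.7 kPa.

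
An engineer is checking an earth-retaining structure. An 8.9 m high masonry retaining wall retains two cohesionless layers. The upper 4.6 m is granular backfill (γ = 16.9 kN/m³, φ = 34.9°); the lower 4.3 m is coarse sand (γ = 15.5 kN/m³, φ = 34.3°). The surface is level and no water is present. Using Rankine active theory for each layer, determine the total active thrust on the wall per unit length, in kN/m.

K_a1 = tan²(45°−34.9°/2) = 0.2721; K_a2 = tan²(45°−34.3°/2) = 0.2792.
Layer 1: σ at base = K_a1 γ₁ h₁ = 21.16 kPa; P₁ = ½×21.16×4.6 = 48.66.
Layer 2: σ_v at top = γ₁h₁ = 77.74; σ_h top = K_a2×77.74 = 21.70; σ_h base = K_a2×(77.74+15.5×4.3) = 40.31.
P₂ = ½(21.70+40.31)×4.3 = 133.3. Total P_a = 48.66+133.3 = 182.0 kN/m.

182 kN/m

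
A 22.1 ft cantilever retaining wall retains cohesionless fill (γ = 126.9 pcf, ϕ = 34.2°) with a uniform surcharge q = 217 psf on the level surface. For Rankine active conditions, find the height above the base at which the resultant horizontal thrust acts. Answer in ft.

7.86 ft

K_a = 0.2803.
Triangular part P₁ = ½K_aγH² = 8688 at H/3 = 7.367 ft; rectangular part P₂ = K_a q H = 1344 at H/2 = 11.05 ft.
ȳ = (P₁·7.367 + P₂·11.05)/(P₁+P₂) = 7.860 ft.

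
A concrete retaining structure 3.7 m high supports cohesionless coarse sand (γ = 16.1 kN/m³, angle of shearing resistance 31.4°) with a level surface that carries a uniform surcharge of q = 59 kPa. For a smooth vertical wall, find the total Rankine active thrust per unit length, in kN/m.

K_a = tan²(45° − φ/2) = 0.3149.
Soil triangle: ½ K_a γ H² = 0.5×0.3149×16.1×3.7² = 34.71 kN/m.
Surcharge rectangle: K_a q H = 0.3149×59×3.7 = 68.75 kN/m.
Total = 34.71 + 68.75 = 103.5 kN/m.

103 kN/m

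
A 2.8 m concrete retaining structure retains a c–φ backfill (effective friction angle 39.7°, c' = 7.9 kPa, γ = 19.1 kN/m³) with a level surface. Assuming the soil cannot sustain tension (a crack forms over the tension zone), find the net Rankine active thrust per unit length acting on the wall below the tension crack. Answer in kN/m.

K_a = 0.2204; √K_a = 0.4695.
Tension-crack depth z_c = 2c/(γ√K_a) = 2×7.9/(19.1×0.4695) = 1.762 m.
σ_a at base = K_a γ H − 2c√K_a = 0.2204×19.1×2.8 − 2×7.9×0.4695 = 4.370 kPa.
P_a = ½ × 4.370 × (H − z_c) = 0.5×4.370×1.038 = 2.268 kN/m.

2.27 kN/m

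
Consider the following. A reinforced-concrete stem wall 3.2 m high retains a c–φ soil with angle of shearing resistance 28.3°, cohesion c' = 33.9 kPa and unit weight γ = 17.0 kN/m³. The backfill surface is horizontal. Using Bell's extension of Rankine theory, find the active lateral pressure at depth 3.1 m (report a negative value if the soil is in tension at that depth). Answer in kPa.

-21.7 kPa

K_a = (1 − sin φ)/(1 + sin φ) = 0.3568.
σ_a = K_a γ z − 2c√K_a = 0.3568×17.0×3.1 − 2×33.9×0.5973 = -21.70 kPa.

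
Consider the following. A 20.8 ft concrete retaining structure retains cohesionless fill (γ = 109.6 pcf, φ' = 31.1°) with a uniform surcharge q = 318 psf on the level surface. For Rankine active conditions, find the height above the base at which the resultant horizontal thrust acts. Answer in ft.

7.69 ft

K_a = 0.3188.
Triangular part P₁ = ½K_aγH² = 7558 at H/3 = 6.933 ft; rectangular part P₂ = K_a q H = 2109 at H/2 = 10.40 ft.
ȳ = (P₁·6.933 + P₂·10.40)/(P₁+P₂) = 7.690 ft.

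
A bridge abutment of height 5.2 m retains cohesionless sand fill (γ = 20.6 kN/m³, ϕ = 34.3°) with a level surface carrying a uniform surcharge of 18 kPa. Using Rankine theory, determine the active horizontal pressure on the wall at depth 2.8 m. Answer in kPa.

K_a = (1 − sin φ)/(1 + sin φ) = 0.2792.
σ_v = γz + q = 20.6 × 2.8 + 18 = 75.68 kPa.
σ_h = K_a σ_v = 0.2792 × 75.68 = 21.13 kPa.

21.1 kPa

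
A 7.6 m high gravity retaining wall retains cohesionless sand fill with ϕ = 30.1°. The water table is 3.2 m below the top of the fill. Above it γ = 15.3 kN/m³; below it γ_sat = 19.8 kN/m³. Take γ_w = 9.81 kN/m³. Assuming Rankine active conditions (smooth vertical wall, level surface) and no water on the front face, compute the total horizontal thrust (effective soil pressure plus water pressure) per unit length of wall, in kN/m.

225 kN/m

K_a = tan²(45° − φ/2) = 0.3320.
γ' = 19.8 − 9.81 = 9.990 kN/m³. Depth below WT = 4.4 m.
σ'_h at WT = K_a γ d_w = 16.25 kPa; at base = 16.25 + K_a γ' × 4.4 = 30.85 kPa.
P₁ (0–3.2 m) = ½×16.25×3.2 = 26.01. P₂ (3.2–7.6 m) = ½(16.25+30.85)×4.4 = 103.6.
P_w = ½ γ_w h₂² = 0.5×9.81×4.4² = 94.96. Total = 26.01+103.6+94.96 = 224.6 kN/m.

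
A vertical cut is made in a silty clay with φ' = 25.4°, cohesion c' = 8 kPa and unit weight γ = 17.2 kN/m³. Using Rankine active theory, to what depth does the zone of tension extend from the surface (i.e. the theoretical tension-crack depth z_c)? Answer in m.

1.47 m

K_a = tan²(45° − 25.4°/2) = 0.3996; √K_a = 0.6322.
The active pressure is zero where K_a γ z = 2c√K_a, so z_c = 2c/(γ√K_a) = 2×8/(17.2×0.6322) = 1.471 m.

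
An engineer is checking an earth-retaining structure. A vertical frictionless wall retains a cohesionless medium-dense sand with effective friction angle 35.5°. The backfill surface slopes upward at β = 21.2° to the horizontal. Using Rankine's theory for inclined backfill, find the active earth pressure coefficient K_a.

K_a = cos β · (cos β − √(cos²β − cos²φ)) / (cos β + √(cos²β − cos²φ)).
cos β = 0.9323, cos φ = 0.8141, √(cos²β − cos²φ) = 0.4544.
K_a = 0.9323 × (0.9323 − 0.4544)/(0.9323 + 0.4544) = 0.3214.

0.321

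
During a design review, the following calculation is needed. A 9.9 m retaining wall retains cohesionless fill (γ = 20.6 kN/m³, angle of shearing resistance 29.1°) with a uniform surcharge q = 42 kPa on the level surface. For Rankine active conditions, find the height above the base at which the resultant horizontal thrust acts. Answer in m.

3.78 m

K_a = 0.3456.
Triangular part P₁ = ½K_aγH² = 348.9 at H/3 = 3.300 m; rectangular part P₂ = K_a q H = 143.7 at H/2 = 4.950 m.
ȳ = (P₁·3.300 + P₂·4.950)/(P₁+P₂) = 3.781 m.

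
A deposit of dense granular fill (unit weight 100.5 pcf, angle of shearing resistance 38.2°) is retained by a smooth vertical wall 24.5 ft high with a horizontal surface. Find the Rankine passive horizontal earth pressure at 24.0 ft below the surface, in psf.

10200 psf

K_p = (1 + sin φ)/(1 − sin φ) = 4.241.
σ_h = K_p γ z = 4.241 × 100.5 × 24.0 = 10230 psf.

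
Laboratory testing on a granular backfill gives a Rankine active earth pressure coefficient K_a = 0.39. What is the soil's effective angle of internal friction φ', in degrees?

K_a = tan²(45° − φ/2) ⇒ 45° − φ/2 = arctan(√0.39) = 31.98°.
φ = 2(45° − 31.98°) = 26.03°.

26.0°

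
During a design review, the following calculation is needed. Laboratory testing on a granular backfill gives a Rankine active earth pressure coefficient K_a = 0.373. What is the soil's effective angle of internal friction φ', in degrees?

27.2°

K_a = tan²(45° − φ/2) ⇒ 45° − φ/2 = arctan(√0.373) = 31.41°.
φ = 2(45° − 31.41°) = 27.17°.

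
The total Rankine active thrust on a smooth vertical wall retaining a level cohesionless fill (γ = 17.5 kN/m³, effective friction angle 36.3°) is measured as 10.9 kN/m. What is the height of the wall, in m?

2.20 m

K_a = 0.2563. P_a = ½ K_a γ H² ⇒ H = √(2P_a/(K_a γ)).
H = √(2×10.9/(0.2563×17.5)) = 2.205 m.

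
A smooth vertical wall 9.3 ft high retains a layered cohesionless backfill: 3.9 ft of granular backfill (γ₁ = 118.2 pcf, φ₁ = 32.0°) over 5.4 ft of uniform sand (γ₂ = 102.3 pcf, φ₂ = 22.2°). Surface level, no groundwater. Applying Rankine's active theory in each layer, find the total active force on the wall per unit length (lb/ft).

2070 lb/ft

K_a1 = tan²(45°−32.0°/2) = 0.3073; K_a2 = tan²(45°−22.2°/2) = 0.4515.
Layer 1: σ at base = K_a1 γ₁ h₁ = 141.6 psf; P₁ = ½×141.6×3.9 = 276.2.
Layer 2: σ_v at top = γ₁h₁ = 461.0; σ_h top = K_a2×461.0 = 208.2; σ_h base = K_a2×(461.0+102.3×5.4) = 457.6.
P₂ = ½(208.2+457.6)×5.4 = 1798. Total P_a = 276.2+1798 = 2074 lb/ft.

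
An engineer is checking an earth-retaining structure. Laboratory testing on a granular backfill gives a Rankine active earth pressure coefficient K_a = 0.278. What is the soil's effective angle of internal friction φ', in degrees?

K_a = tan²(45° − φ/2) ⇒ 45° − φ/2 = arctan(√0.278) = 27.80°.
φ = 2(45° − 27.80°) = 34.40°.

34.4°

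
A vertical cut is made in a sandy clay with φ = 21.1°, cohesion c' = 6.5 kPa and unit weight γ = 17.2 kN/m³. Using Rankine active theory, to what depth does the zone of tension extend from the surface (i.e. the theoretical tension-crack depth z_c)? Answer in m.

K_a = tan²(45° − 21.1°/2) = 0.4706; √K_a = 0.6860.
The active pressure is zero where K_a γ z = 2c√K_a, so z_c = 2c/(γ√K_a) = 2×6.5/(17.2×0.6860) = 1.102 m.

1.10 m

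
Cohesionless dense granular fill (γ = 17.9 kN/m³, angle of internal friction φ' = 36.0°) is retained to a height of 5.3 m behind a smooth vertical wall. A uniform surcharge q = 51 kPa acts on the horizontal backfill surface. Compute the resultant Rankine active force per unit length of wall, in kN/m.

135 kN/m

K_a = tan²(45° − φ/2) = 0.2596.
Soil triangle: ½ K_a γ H² = 0.5×0.2596×17.9×5.3² = 65.27 kN/m.
Surcharge rectangle: K_a q H = 0.2596×51×5.3 = 70.17 kN/m.
Total = 65.27 + 70.17 = 135.4 kN/m.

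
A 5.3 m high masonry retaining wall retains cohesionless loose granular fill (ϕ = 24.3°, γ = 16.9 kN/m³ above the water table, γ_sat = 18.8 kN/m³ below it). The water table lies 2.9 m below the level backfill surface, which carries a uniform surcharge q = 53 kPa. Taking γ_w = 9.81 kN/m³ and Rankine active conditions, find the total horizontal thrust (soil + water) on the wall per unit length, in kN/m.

K_a = tan²(45° − φ/2) = 0.4169.
γ' = 18.8 − 9.81 = 8.990 kN/m³. h₂ = H − d_w = 2.4 m.
σ'_h: at surface K_a·q = 22.10; at WT K_a(q+γd_w) = 42.53; at base K_a(q+γd_w+γ'h₂) = 51.53 kPa.
P₁ = ½(22.10+42.53)×2.9 = 93.71; P₂ = ½(42.53+51.53)×2.4 = 112.9; P_w = ½γ_w h₂² = 28.25.
Total = 93.71+112.9+28.25 = 234.8 kN/m.

235 kN/m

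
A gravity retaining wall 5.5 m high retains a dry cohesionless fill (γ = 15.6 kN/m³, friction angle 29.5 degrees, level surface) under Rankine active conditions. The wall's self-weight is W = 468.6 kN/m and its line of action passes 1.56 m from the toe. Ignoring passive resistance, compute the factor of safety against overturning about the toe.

K_a = tan²(45° − 29.5°/2) = 0.3401.
P_a = ½K_aγH² = 0.5×0.3401×15.6×5.5² = 80.25 kN/m, acting at H/3 = 1.833 m above the base.
Overturning moment M_o = P_a × H/3 = 80.25 × 1.833 = 147.1.
Resisting moment M_r = W × 1.56 = 468.6 × 1.56 = 731.0.
FS_overturning = M_r/M_o = 731.0/147.1 = 4.969.

4.97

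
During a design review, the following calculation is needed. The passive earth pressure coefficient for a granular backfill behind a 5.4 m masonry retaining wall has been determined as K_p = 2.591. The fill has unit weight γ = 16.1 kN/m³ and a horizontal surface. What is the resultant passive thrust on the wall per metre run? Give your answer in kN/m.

608 kN/m

P = ½ K_p γ H² = 0.5 × 2.591 × 16.1 × 5.4² = 608.2 kN/m.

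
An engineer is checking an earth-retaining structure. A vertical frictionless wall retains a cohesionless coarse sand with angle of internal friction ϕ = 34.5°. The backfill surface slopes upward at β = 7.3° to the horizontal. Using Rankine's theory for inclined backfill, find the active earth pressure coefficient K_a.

0.283

K_a = cos β · (cos β − √(cos²β − cos²φ)) / (cos β + √(cos²β − cos²φ)).
cos β = 0.9919, cos φ = 0.8241, √(cos²β − cos²φ) = 0.5520.
K_a = 0.9919 × (0.9919 − 0.5520)/(0.9919 + 0.5520) = 0.2826.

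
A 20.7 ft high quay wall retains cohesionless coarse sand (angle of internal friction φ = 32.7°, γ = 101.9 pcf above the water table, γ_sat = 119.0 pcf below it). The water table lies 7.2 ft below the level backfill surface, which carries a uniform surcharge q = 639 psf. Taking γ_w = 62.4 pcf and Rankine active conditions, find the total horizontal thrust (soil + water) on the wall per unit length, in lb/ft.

14900 lb/ft

K_a = tan²(45° − φ/2) = 0.2985.
γ' = 119.0 − 62.4 = 56.60 pcf. h₂ = H − d_w = 13.5 ft.
σ'_h: at surface K_a·q = 190.7; at WT K_a(q+γd_w) = 409.7; at base K_a(q+γd_w+γ'h₂) = 637.8 psf.
P₁ = ½(190.7+409.7)×7.2 = 2162; P₂ = ½(409.7+637.8)×13.5 = 7071; P_w = ½γ_w h₂² = 5686.
Total = 2162+7071+5686 = 14920 lb/ft.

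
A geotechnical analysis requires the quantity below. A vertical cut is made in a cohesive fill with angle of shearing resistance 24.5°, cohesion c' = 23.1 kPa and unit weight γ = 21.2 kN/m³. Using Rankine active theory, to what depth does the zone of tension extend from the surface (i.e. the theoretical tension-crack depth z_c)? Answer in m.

3.39 m

K_a = tan²(45° − 24.5°/2) = 0.4137; √K_a = 0.6432.
The active pressure is zero where K_a γ z = 2c√K_a, so z_c = 2c/(γ√K_a) = 2×23.1/(21.2×0.6432) = 3.388 m.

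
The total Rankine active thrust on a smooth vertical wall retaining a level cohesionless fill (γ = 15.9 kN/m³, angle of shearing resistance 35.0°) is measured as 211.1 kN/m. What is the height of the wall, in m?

9.90 m

K_a = 0.2710. P_a = ½ K_a γ H² ⇒ H = √(2P_a/(K_a γ)).
H = √(2×211.1/(0.2710×15.9)) = 9.899 m.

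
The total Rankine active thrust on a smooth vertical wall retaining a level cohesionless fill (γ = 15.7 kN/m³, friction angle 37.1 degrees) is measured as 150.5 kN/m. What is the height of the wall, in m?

8.80 m

K_a = 0.2475. P_a = ½ K_a γ H² ⇒ H = √(2P_a/(K_a γ)).
H = √(2×150.5/(0.2475×15.7)) = 8.801 m.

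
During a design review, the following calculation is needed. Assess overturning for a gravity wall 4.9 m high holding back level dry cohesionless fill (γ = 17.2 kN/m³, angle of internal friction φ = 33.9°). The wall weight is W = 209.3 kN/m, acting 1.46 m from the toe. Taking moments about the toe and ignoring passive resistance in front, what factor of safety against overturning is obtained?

3.19

K_a = tan²(45° − 33.9°/2) = 0.2839.
P_a = ½K_aγH² = 0.5×0.2839×17.2×4.9² = 58.62 kN/m, acting at H/3 = 1.633 m above the base.
Overturning moment M_o = P_a × H/3 = 58.62 × 1.633 = 95.75.
Resisting moment M_r = W × 1.46 = 209.3 × 1.46 = 305.6.
FS_overturning = M_r/M_o = 305.6/95.75 = 3.191.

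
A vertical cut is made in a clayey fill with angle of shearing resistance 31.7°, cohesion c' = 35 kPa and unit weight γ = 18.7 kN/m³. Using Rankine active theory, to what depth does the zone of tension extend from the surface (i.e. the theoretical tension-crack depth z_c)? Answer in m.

K_a = tan²(45° − 31.7°/2) = 0.3111; √K_a = 0.5577.
The active pressure is zero where K_a γ z = 2c√K_a, so z_c = 2c/(γ√K_a) = 2×35/(18.7×0.5577) = 6.712 m.

6.71 m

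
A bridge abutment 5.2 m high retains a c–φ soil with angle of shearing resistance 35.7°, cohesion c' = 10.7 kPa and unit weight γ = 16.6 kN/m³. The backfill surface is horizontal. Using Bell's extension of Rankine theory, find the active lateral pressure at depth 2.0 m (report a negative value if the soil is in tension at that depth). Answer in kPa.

K_a = (1 − sin φ)/(1 + sin φ) = 0.2630.
σ_a = K_a γ z − 2c√K_a = 0.2630×16.6×2.0 − 2×10.7×0.5128 = -2.243 kPa.

-2.24 kPa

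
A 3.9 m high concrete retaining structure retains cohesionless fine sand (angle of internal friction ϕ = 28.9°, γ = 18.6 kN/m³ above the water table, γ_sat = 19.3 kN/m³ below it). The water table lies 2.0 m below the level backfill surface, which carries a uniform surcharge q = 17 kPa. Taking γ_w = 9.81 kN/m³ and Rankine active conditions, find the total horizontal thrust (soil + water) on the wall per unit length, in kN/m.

K_a = tan²(45° − φ/2) = 0.3484.
γ' = 19.3 − 9.81 = 9.490 kN/m³. h₂ = H − d_w = 1.9 m.
σ'_h: at surface K_a·q = 5.922; at WT K_a(q+γd_w) = 18.88; at base K_a(q+γd_w+γ'h₂) = 25.16 kPa.
P₁ = ½(5.922+18.88)×2.0 = 24.80; P₂ = ½(18.88+25.16)×1.9 = 41.84; P_w = ½γ_w h₂² = 17.71.
Total = 24.80+41.84+17.71 = 84.35 kN/m.

84.4 kN/m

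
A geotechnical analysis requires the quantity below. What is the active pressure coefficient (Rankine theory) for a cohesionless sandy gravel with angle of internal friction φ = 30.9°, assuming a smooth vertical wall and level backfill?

0.321

K_a = tan²(45° − φ/2) = tan²(29.55°) = 0.3214.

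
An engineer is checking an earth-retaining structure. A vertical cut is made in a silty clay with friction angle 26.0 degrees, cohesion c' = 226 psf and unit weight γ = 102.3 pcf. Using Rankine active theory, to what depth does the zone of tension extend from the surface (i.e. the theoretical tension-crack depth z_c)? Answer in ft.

7.07 ft

K_a = tan²(45° − 26.0°/2) = 0.3905; √K_a = 0.6249.
The active pressure is zero where K_a γ z = 2c√K_a, so z_c = 2c/(γ√K_a) = 2×226/(102.3×0.6249) = 7.071 ft.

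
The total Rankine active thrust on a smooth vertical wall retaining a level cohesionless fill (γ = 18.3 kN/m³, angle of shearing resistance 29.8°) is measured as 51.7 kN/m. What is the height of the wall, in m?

4.10 m

K_a = 0.3360. P_a = ½ K_a γ H² ⇒ H = √(2P_a/(K_a γ)).
H = √(2×51.7/(0.3360×18.3)) = 4.101 m.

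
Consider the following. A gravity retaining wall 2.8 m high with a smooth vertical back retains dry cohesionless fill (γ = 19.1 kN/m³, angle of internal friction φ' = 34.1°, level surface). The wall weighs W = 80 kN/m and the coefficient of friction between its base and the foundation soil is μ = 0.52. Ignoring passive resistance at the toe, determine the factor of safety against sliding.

K_a = tan²(45° − 34.1°/2) = 0.2815.
P_a = ½K_aγH² = 0.5×0.2815×19.1×2.8² = 21.08 kN/m, acting at H/3 = 0.9333 m above the base.
FS_sliding = μW / P_a = 0.52×80 / 21.08 = 1.974.

1.97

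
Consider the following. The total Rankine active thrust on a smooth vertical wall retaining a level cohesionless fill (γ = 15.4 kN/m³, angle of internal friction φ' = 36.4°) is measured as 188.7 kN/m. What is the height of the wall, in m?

9.80 m

K_a = 0.2552. P_a = ½ K_a γ H² ⇒ H = √(2P_a/(K_a γ)).
H = √(2×188.7/(0.2552×15.4)) = 9.800 m.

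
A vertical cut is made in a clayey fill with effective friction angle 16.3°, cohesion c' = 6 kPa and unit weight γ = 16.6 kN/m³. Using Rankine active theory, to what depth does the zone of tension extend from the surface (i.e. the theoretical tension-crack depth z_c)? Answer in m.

K_a = tan²(45° − 16.3°/2) = 0.5617; √K_a = 0.7495.
The active pressure is zero where K_a γ z = 2c√K_a, so z_c = 2c/(γ√K_a) = 2×6/(16.6×0.7495) = 0.9646 m.

0.965 m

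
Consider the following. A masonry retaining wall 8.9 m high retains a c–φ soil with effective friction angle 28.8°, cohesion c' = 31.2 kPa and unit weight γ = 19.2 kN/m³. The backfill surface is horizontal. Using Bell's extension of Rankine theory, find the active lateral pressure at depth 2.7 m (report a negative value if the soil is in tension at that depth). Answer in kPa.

-18.8 kPa

K_a = (1 − sin φ)/(1 + sin φ) = 0.3498.
σ_a = K_a γ z − 2c√K_a = 0.3498×19.2×2.7 − 2×31.2×0.5914 = -18.77 kPa.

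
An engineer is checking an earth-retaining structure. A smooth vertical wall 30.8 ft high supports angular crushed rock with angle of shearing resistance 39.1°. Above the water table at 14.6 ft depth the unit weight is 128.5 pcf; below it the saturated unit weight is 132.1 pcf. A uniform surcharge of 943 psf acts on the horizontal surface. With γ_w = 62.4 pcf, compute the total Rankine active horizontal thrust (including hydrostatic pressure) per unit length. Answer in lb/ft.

K_a = tan²(45° − φ/2) = 0.2265.
γ' = 132.1 − 62.4 = 69.70 pcf. h₂ = H − d_w = 16.2 ft.
σ'_h: at surface K_a·q = 213.6; at WT K_a(q+γd_w) = 638.5; at base K_a(q+γd_w+γ'h₂) = 894.2 psf.
P₁ = ½(213.6+638.5)×14.6 = 6220; P₂ = ½(638.5+894.2)×16.2 = 12410; P_w = ½γ_w h₂² = 8188.
Total = 6220+12410+8188 = 26820 lb/ft.

26800 lb/ft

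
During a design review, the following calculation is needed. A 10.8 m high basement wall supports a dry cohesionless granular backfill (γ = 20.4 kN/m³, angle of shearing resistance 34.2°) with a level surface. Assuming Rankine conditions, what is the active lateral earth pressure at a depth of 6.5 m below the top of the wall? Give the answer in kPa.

37.2 kPa

K_a = (1 − sin φ)/(1 + sin φ) = 0.2803.
σ_h = K_a γ z = 0.2803 × 20.4 × 6.5 = 37.17 kPa.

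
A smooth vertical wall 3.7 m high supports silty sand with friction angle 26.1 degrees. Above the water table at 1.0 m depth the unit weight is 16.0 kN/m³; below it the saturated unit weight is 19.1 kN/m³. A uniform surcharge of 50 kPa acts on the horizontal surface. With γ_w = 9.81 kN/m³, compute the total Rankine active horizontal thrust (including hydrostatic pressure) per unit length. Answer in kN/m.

141 kN/m

K_a = tan²(45° − φ/2) = 0.3889.
γ' = 19.1 − 9.81 = 9.290 kN/m³. h₂ = H − d_w = 2.7 m.
σ'_h: at surface K_a·q = 19.45; at WT K_a(q+γd_w) = 25.67; at base K_a(q+γd_w+γ'h₂) = 35.43 kPa.
P₁ = ½(19.45+25.67)×1.0 = 22.56; P₂ = ½(25.67+35.43)×2.7 = 82.48; P_w = ½γ_w h₂² = 35.76.
Total = 22.56+82.48+35.76 = 140.8 kN/m.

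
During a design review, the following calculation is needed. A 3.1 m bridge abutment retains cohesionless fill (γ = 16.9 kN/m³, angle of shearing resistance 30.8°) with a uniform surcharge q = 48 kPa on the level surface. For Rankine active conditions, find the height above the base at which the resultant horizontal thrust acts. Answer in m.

K_a = 0.3227.
Triangular part P₁ = ½K_aγH² = 26.21 at H/3 = 1.033 m; rectangular part P₂ = K_a q H = 48.02 at H/2 = 1.550 m.
ȳ = (P₁·1.033 + P₂·1.550)/(P₁+P₂) = 1.368 m.

1.37 m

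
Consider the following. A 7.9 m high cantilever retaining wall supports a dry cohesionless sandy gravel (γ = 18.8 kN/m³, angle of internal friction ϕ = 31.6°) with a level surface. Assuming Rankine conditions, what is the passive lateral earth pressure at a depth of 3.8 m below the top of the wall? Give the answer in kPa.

229 kPa

K_p = (1 + sin φ)/(1 − sin φ) = 3.202.
σ_h = K_p γ z = 3.202 × 18.8 × 3.8 = 228.7 kPa.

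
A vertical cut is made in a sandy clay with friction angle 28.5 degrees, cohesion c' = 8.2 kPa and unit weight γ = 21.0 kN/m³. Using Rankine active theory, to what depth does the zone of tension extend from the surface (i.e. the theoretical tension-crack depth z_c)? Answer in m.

K_a = tan²(45° − 28.5°/2) = 0.3540; √K_a = 0.5949.
The active pressure is zero where K_a γ z = 2c√K_a, so z_c = 2c/(γ√K_a) = 2×8.2/(21.0×0.5949) = 1.313 m.

1.31 m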